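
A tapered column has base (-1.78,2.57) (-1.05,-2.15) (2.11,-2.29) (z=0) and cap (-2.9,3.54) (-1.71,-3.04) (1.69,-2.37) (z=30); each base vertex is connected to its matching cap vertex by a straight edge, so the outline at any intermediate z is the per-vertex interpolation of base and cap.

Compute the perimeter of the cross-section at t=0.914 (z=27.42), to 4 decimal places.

Cross-section at t=0.914: each vertex is (1-t)·p0[i] + t·p1[i].
  v1: (1-0.914)·(-1.78,2.57) + 0.914·(-2.9,3.54) = (-2.8037,3.4566)
  v2: (1-0.914)·(-1.05,-2.15) + 0.914·(-1.71,-3.04) = (-1.6532,-2.9635)
  v3: (1-0.914)·(2.11,-2.29) + 0.914·(1.69,-2.37) = (1.7261,-2.3631)
Perimeter = Σ |v_{i+1} − v_i|:
  edge 1→2: √(1.1504² + -6.4200²) = 6.5223 (running 6.5223)
  edge 2→3: √(3.3794² + 0.6003²) = 3.4323 (running 9.9546)
  edge 3→1: √(-4.5298² + 5.8197²) = 7.3748 (running 17.3294)
Perimeter = 17.3294

Perimeter at t=0.914: 17.3294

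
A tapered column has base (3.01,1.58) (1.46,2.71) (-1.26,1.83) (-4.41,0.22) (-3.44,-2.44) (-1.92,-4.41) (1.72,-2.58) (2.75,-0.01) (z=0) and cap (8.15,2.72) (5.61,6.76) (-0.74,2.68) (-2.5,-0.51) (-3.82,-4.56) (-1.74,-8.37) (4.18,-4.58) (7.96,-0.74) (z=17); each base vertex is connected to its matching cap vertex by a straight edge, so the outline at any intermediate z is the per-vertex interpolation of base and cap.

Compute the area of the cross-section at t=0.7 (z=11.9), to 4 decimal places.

Cross-section at t=0.7: each vertex is (1-t)·p0[i] + t·p1[i].
  v1: (1-0.7)·(3.01,1.58) + 0.7·(8.15,2.72) = (6.6080,2.3780)
  v2: (1-0.7)·(1.46,2.71) + 0.7·(5.61,6.76) = (4.3650,5.5450)
  v3: (1-0.7)·(-1.26,1.83) + 0.7·(-0.74,2.68) = (-0.8960,2.4250)
  v4: (1-0.7)·(-4.41,0.22) + 0.7·(-2.5,-0.51) = (-3.0730,-0.2910)
  v5: (1-0.7)·(-3.44,-2.44) + 0.7·(-3.82,-4.56) = (-3.7060,-3.9240)
  v6: (1-0.7)·(-1.92,-4.41) + 0.7·(-1.74,-8.37) = (-1.7940,-7.1820)
  v7: (1-0.7)·(1.72,-2.58) + 0.7·(4.18,-4.58) = (3.4420,-3.9800)
  v8: (1-0.7)·(2.75,-0.01) + 0.7·(7.96,-0.74) = (6.3970,-0.5210)
Shoelace sum Σ(x_i·y_{i+1} − x_{i+1}·y_i):
  i=1: 6.6080·5.5450 − 4.3650·2.3780 = +26.2614 (running +26.2614)
  i=2: 4.3650·2.4250 − -0.8960·5.5450 = +15.5534 (running +41.8148)
  i=3: -0.8960·-0.2910 − -3.0730·2.4250 = +7.7128 (running +49.5276)
  i=4: -3.0730·-3.9240 − -3.7060·-0.2910 = +10.9800 (running +60.5076)
  i=5: -3.7060·-7.1820 − -1.7940·-3.9240 = +19.5768 (running +80.0844)
  i=6: -1.7940·-3.9800 − 3.4420·-7.1820 = +31.8606 (running +111.9450)
  i=7: 3.4420·-0.5210 − 6.3970·-3.9800 = +23.6668 (running +135.6118)
  i=8: 6.3970·2.3780 − 6.6080·-0.5210 = +18.6548 (running +154.2666)
Area = |Σ|/2 = |154.2666|/2 = 77.1333

Area at t=0.7: 77.1333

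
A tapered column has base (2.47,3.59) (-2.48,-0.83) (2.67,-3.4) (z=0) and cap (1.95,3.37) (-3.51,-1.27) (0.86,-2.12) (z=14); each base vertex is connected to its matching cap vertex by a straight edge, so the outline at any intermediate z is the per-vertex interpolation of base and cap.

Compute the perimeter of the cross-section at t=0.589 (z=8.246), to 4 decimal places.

Cross-section at t=0.589: each vertex is (1-t)·p0[i] + t·p1[i].
  v1: (1-0.589)·(2.47,3.59) + 0.589·(1.95,3.37) = (2.1637,3.4604)
  v2: (1-0.589)·(-2.48,-0.83) + 0.589·(-3.51,-1.27) = (-3.0867,-1.0892)
  v3: (1-0.589)·(2.67,-3.4) + 0.589·(0.86,-2.12) = (1.6039,-2.6461)
Perimeter = Σ |v_{i+1} − v_i|:
  edge 1→2: √(-5.2504² + -4.5496²) = 6.9473 (running 6.9473)
  edge 2→3: √(4.6906² + -1.5569²) = 4.9422 (running 11.8895)
  edge 3→1: √(0.5598² + 6.1065²) = 6.1321 (running 18.0216)
Perimeter = 18.0216

Perimeter at t=0.589: 18.0216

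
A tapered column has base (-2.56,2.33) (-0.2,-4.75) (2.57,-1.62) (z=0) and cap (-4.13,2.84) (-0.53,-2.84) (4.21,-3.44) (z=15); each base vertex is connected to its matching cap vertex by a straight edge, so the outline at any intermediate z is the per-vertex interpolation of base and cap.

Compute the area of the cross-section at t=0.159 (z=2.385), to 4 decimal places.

Cross-section at t=0.159: each vertex is (1-t)·p0[i] + t·p1[i].
  v1: (1-0.159)·(-2.56,2.33) + 0.159·(-4.13,2.84) = (-2.8096,2.4111)
  v2: (1-0.159)·(-0.2,-4.75) + 0.159·(-0.53,-2.84) = (-0.2525,-4.4463)
  v3: (1-0.159)·(2.57,-1.62) + 0.159·(4.21,-3.44) = (2.8308,-1.9094)
Shoelace sum Σ(x_i·y_{i+1} − x_{i+1}·y_i):
  i=1: -2.8096·-4.4463 − -0.2525·2.4111 = +13.1012 (running +13.1012)
  i=2: -0.2525·-1.9094 − 2.8308·-4.4463 = +13.0685 (running +26.1697)
  i=3: 2.8308·2.4111 − -2.8096·-1.9094 = +1.4606 (running +27.6303)
Area = |Σ|/2 = |27.6303|/2 = 13.8151

Area at t=0.159: 13.8151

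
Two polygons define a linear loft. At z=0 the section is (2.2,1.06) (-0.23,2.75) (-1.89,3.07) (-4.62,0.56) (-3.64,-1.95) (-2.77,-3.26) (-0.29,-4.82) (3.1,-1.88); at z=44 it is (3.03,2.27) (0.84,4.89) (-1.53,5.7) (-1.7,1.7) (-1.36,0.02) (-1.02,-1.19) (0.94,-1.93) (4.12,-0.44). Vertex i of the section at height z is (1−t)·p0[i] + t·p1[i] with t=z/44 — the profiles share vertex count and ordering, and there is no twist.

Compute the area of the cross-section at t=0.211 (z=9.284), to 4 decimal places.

Cross-section at t=0.211: each vertex is (1-t)·p0[i] + t·p1[i].
  v1: (1-0.211)·(2.2,1.06) + 0.211·(3.03,2.27) = (2.3751,1.3153)
  v2: (1-0.211)·(-0.23,2.75) + 0.211·(0.84,4.89) = (-0.0042,3.2015)
  v3: (1-0.211)·(-1.89,3.07) + 0.211·(-1.53,5.7) = (-1.8140,3.6249)
  v4: (1-0.211)·(-4.62,0.56) + 0.211·(-1.7,1.7) = (-4.0039,0.8005)
  v5: (1-0.211)·(-3.64,-1.95) + 0.211·(-1.36,0.02) = (-3.1589,-1.5343)
  v6: (1-0.211)·(-2.77,-3.26) + 0.211·(-1.02,-1.19) = (-2.4007,-2.8232)
  v7: (1-0.211)·(-0.29,-4.82) + 0.211·(0.94,-1.93) = (-0.0305,-4.2102)
  v8: (1-0.211)·(3.1,-1.88) + 0.211·(4.12,-0.44) = (3.3152,-1.5762)
Shoelace sum Σ(x_i·y_{i+1} − x_{i+1}·y_i):
  i=1: 2.3751·3.2015 − -0.0042·1.3153 = +7.6096 (running +7.6096)
  i=2: -0.0042·3.6249 − -1.8140·3.2015 = +5.7924 (running +13.4020)
  i=3: -1.8140·0.8005 − -4.0039·3.6249 = +13.0616 (running +26.4636)
  i=4: -4.0039·-1.5343 − -3.1589·0.8005 = +8.6721 (running +35.1357)
  i=5: -3.1589·-2.8232 − -2.4007·-1.5343 = +5.2348 (running +40.3705)
  i=6: -2.4007·-4.2102 − -0.0305·-2.8232 = +10.0216 (running +50.3922)
  i=7: -0.0305·-1.5762 − 3.3152·-4.2102 = +14.0058 (running +64.3980)
  i=8: 3.3152·1.3153 − 2.3751·-1.5762 = +8.1041 (running +72.5021)
Area = |Σ|/2 = |72.5021|/2 = 36.2510

Area at t=0.211: 36.2510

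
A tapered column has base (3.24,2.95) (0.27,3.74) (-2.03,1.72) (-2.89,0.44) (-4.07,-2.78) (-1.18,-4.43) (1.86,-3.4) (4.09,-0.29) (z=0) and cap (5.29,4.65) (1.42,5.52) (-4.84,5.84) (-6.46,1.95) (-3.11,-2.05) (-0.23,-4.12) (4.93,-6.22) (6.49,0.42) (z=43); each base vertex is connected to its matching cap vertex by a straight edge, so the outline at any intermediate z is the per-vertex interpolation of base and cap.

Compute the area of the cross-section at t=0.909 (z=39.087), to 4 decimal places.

Area at t=0.909: 98.1933

Cross-section at t=0.909: each vertex is (1-t)·p0[i] + t·p1[i].
  v1: (1-0.909)·(3.24,2.95) + 0.909·(5.29,4.65) = (5.1034,4.4953)
  v2: (1-0.909)·(0.27,3.74) + 0.909·(1.42,5.52) = (1.3154,5.3580)
  v3: (1-0.909)·(-2.03,1.72) + 0.909·(-4.84,5.84) = (-4.5843,5.4651)
  v4: (1-0.909)·(-2.89,0.44) + 0.909·(-6.46,1.95) = (-6.1351,1.8126)
  v5: (1-0.909)·(-4.07,-2.78) + 0.909·(-3.11,-2.05) = (-3.1974,-2.1164)
  v6: (1-0.909)·(-1.18,-4.43) + 0.909·(-0.23,-4.12) = (-0.3164,-4.1482)
  v7: (1-0.909)·(1.86,-3.4) + 0.909·(4.93,-6.22) = (4.6506,-5.9634)
  v8: (1-0.909)·(4.09,-0.29) + 0.909·(6.49,0.42) = (6.2716,0.3554)
Shoelace sum Σ(x_i·y_{i+1} − x_{i+1}·y_i):
  i=1: 5.1034·5.3580 − 1.3154·4.4953 = +21.4315 (running +21.4315)
  i=2: 1.3154·5.4651 − -4.5843·5.3580 = +31.7512 (running +53.1827)
  i=3: -4.5843·1.8126 − -6.1351·5.4651 = +25.2195 (running +78.4022)
  i=4: -6.1351·-2.1164 − -3.1974·1.8126 = +18.7801 (running +97.1823)
  i=5: -3.1974·-4.1482 − -0.3164·-2.1164 = +12.5936 (running +109.7759)
  i=6: -0.3164·-5.9634 − 4.6506·-4.1482 = +21.1789 (running +130.9548)
  i=7: 4.6506·0.3554 − 6.2716·-5.9634 = +39.0527 (running +170.0075)
  i=8: 6.2716·4.4953 − 5.1034·0.3554 = +26.3790 (running +196.3865)
Area = |Σ|/2 = |196.3865|/2 = 98.1933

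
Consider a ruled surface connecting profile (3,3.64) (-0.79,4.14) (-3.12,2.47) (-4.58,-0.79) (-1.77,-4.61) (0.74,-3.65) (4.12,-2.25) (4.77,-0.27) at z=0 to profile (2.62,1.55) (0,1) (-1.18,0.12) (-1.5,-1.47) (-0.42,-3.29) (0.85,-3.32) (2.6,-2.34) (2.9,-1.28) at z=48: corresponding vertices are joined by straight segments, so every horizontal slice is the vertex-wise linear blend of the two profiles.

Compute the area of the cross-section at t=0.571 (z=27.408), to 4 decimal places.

Cross-section at t=0.571: each vertex is (1-t)·p0[i] + t·p1[i].
  v1: (1-0.571)·(3,3.64) + 0.571·(2.62,1.55) = (2.7830,2.4466)
  v2: (1-0.571)·(-0.79,4.14) + 0.571·(0,1) = (-0.3389,2.3471)
  v3: (1-0.571)·(-3.12,2.47) + 0.571·(-1.18,0.12) = (-2.0123,1.1282)
  v4: (1-0.571)·(-4.58,-0.79) + 0.571·(-1.5,-1.47) = (-2.8213,-1.1783)
  v5: (1-0.571)·(-1.77,-4.61) + 0.571·(-0.42,-3.29) = (-0.9991,-3.8563)
  v6: (1-0.571)·(0.74,-3.65) + 0.571·(0.85,-3.32) = (0.8028,-3.4616)
  v7: (1-0.571)·(4.12,-2.25) + 0.571·(2.6,-2.34) = (3.2521,-2.3014)
  v8: (1-0.571)·(4.77,-0.27) + 0.571·(2.9,-1.28) = (3.7022,-0.8467)
Shoelace sum Σ(x_i·y_{i+1} − x_{i+1}·y_i):
  i=1: 2.7830·2.3471 − -0.3389·2.4466 = +7.3611 (running +7.3611)
  i=2: -0.3389·1.1282 − -2.0123·2.3471 = +4.3406 (running +11.7016)
  i=3: -2.0123·-1.1783 − -2.8213·1.1282 = +5.5539 (running +17.2555)
  i=4: -2.8213·-3.8563 − -0.9991·-1.1783 = +9.7025 (running +26.9580)
  i=5: -0.9991·-3.4616 − 0.8028·-3.8563 = +6.5545 (running +33.5125)
  i=6: 0.8028·-2.3014 − 3.2521·-3.4616 = +9.4097 (running +42.9223)
  i=7: 3.2521·-0.8467 − 3.7022·-2.3014 = +5.7667 (running +48.6890)
  i=8: 3.7022·2.4466 − 2.7830·-0.8467 = +11.4143 (running +60.1033)
Area = |Σ|/2 = |60.1033|/2 = 30.0516

Area at t=0.571: 30.0516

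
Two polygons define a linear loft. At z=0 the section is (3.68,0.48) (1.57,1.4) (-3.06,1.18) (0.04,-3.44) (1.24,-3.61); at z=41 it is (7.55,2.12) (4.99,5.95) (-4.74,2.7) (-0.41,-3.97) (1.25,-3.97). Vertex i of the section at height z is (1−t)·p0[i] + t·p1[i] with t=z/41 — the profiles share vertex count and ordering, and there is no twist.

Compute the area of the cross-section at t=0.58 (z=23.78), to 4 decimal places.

Area at t=0.58: 43.9795

Cross-section at t=0.58: each vertex is (1-t)·p0[i] + t·p1[i].
  v1: (1-0.58)·(3.68,0.48) + 0.58·(7.55,2.12) = (5.9246,1.4312)
  v2: (1-0.58)·(1.57,1.4) + 0.58·(4.99,5.95) = (3.5536,4.0390)
  v3: (1-0.58)·(-3.06,1.18) + 0.58·(-4.74,2.7) = (-4.0344,2.0616)
  v4: (1-0.58)·(0.04,-3.44) + 0.58·(-0.41,-3.97) = (-0.2210,-3.7474)
  v5: (1-0.58)·(1.24,-3.61) + 0.58·(1.25,-3.97) = (1.2458,-3.8188)
Shoelace sum Σ(x_i·y_{i+1} − x_{i+1}·y_i):
  i=1: 5.9246·4.0390 − 3.5536·1.4312 = +18.8435 (running +18.8435)
  i=2: 3.5536·2.0616 − -4.0344·4.0390 = +23.6210 (running +42.4646)
  i=3: -4.0344·-3.7474 − -0.2210·2.0616 = +15.5741 (running +58.0387)
  i=4: -0.2210·-3.8188 − 1.2458·-3.7474 = +5.5125 (running +63.5512)
  i=5: 1.2458·1.4312 − 5.9246·-3.8188 = +24.4079 (running +87.9590)
Area = |Σ|/2 = |87.9590|/2 = 43.9795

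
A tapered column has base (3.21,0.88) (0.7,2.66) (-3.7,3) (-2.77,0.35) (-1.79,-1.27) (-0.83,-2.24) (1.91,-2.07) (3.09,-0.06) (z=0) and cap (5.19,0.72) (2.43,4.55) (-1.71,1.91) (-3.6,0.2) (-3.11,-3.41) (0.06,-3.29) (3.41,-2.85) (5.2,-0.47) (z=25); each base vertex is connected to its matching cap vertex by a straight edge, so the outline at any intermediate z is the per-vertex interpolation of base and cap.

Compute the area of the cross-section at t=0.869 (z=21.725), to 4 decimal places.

Area at t=0.869: 44.0741

Cross-section at t=0.869: each vertex is (1-t)·p0[i] + t·p1[i].
  v1: (1-0.869)·(3.21,0.88) + 0.869·(5.19,0.72) = (4.9306,0.7410)
  v2: (1-0.869)·(0.7,2.66) + 0.869·(2.43,4.55) = (2.2034,4.3024)
  v3: (1-0.869)·(-3.7,3) + 0.869·(-1.71,1.91) = (-1.9707,2.0528)
  v4: (1-0.869)·(-2.77,0.35) + 0.869·(-3.6,0.2) = (-3.4913,0.2197)
  v5: (1-0.869)·(-1.79,-1.27) + 0.869·(-3.11,-3.41) = (-2.9371,-3.1297)
  v6: (1-0.869)·(-0.83,-2.24) + 0.869·(0.06,-3.29) = (-0.0566,-3.1524)
  v7: (1-0.869)·(1.91,-2.07) + 0.869·(3.41,-2.85) = (3.2135,-2.7478)
  v8: (1-0.869)·(3.09,-0.06) + 0.869·(5.2,-0.47) = (4.9236,-0.4163)
Shoelace sum Σ(x_i·y_{i+1} − x_{i+1}·y_i):
  i=1: 4.9306·4.3024 − 2.2034·0.7410 = +19.5809 (running +19.5809)
  i=2: 2.2034·2.0528 − -1.9707·4.3024 = +13.0018 (running +32.5827)
  i=3: -1.9707·0.2197 − -3.4913·2.0528 = +6.7340 (running +39.3167)
  i=4: -3.4913·-3.1297 − -2.9371·0.2197 = +11.5716 (running +50.8883)
  i=5: -2.9371·-3.1524 − -0.0566·-3.1297 = +9.0819 (running +59.9702)
  i=6: -0.0566·-2.7478 − 3.2135·-3.1524 = +10.2859 (running +70.2561)
  i=7: 3.2135·-0.4163 − 4.9236·-2.7478 = +12.1914 (running +82.4475)
  i=8: 4.9236·0.7410 − 4.9306·-0.4163 = +5.7008 (running +88.1482)
Area = |Σ|/2 = |88.1482|/2 = 44.0741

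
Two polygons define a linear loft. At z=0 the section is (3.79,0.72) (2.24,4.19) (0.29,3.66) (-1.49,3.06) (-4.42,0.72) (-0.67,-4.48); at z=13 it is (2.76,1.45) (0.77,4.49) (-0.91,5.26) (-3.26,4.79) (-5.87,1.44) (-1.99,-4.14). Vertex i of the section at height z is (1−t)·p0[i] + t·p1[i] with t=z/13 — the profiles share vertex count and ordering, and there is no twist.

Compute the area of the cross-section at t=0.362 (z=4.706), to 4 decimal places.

Cross-section at t=0.362: each vertex is (1-t)·p0[i] + t·p1[i].
  v1: (1-0.362)·(3.79,0.72) + 0.362·(2.76,1.45) = (3.4171,0.9843)
  v2: (1-0.362)·(2.24,4.19) + 0.362·(0.77,4.49) = (1.7079,4.2986)
  v3: (1-0.362)·(0.29,3.66) + 0.362·(-0.91,5.26) = (-0.1444,4.2392)
  v4: (1-0.362)·(-1.49,3.06) + 0.362·(-3.26,4.79) = (-2.1307,3.6863)
  v5: (1-0.362)·(-4.42,0.72) + 0.362·(-5.87,1.44) = (-4.9449,0.9806)
  v6: (1-0.362)·(-0.67,-4.48) + 0.362·(-1.99,-4.14) = (-1.1478,-4.3569)
Shoelace sum Σ(x_i·y_{i+1} − x_{i+1}·y_i):
  i=1: 3.4171·4.2986 − 1.7079·0.9843 = +13.0079 (running +13.0079)
  i=2: 1.7079·4.2392 − -0.1444·4.2986 = +7.8607 (running +20.8686)
  i=3: -0.1444·3.6863 − -2.1307·4.2392 = +8.5003 (running +29.3690)
  i=4: -2.1307·0.9806 − -4.9449·3.6863 = +16.1387 (running +45.5077)
  i=5: -4.9449·-4.3569 − -1.1478·0.9806 = +22.6702 (running +68.1778)
  i=6: -1.1478·0.9843 − 3.4171·-4.3569 = +13.7584 (running +81.9362)
Area = |Σ|/2 = |81.9362|/2 = 40.9681

Area at t=0.362: 40.9681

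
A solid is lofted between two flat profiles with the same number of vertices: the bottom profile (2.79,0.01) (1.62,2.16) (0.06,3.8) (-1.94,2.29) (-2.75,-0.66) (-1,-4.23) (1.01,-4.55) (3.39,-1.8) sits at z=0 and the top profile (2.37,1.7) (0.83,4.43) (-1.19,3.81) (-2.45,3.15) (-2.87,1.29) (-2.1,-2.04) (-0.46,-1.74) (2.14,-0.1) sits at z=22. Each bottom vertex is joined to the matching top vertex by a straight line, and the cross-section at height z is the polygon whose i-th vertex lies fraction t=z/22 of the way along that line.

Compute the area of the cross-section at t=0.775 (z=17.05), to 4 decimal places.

Area at t=0.775: 25.6931

Cross-section at t=0.775: each vertex is (1-t)·p0[i] + t·p1[i].
  v1: (1-0.775)·(2.79,0.01) + 0.775·(2.37,1.7) = (2.4645,1.3197)
  v2: (1-0.775)·(1.62,2.16) + 0.775·(0.83,4.43) = (1.0077,3.9192)
  v3: (1-0.775)·(0.06,3.8) + 0.775·(-1.19,3.81) = (-0.9088,3.8077)
  v4: (1-0.775)·(-1.94,2.29) + 0.775·(-2.45,3.15) = (-2.3353,2.9565)
  v5: (1-0.775)·(-2.75,-0.66) + 0.775·(-2.87,1.29) = (-2.8430,0.8513)
  v6: (1-0.775)·(-1,-4.23) + 0.775·(-2.1,-2.04) = (-1.8525,-2.5328)
  v7: (1-0.775)·(1.01,-4.55) + 0.775·(-0.46,-1.74) = (-0.1293,-2.3723)
  v8: (1-0.775)·(3.39,-1.8) + 0.775·(2.14,-0.1) = (2.4213,-0.4825)
Shoelace sum Σ(x_i·y_{i+1} − x_{i+1}·y_i):
  i=1: 2.4645·3.9192 − 1.0077·1.3197 = +8.3290 (running +8.3290)
  i=2: 1.0077·3.8077 − -0.9088·3.9192 = +7.3989 (running +15.7279)
  i=3: -0.9088·2.9565 − -2.3353·3.8077 = +6.2053 (running +21.9332)
  i=4: -2.3353·0.8513 − -2.8430·2.9565 = +6.4174 (running +28.3507)
  i=5: -2.8430·-2.5328 − -1.8525·0.8513 = +8.7775 (running +37.1282)
  i=6: -1.8525·-2.3723 − -0.1293·-2.5328 = +4.0672 (running +41.1955)
  i=7: -0.1293·-0.4825 − 2.4213·-2.3723 = +5.8062 (running +47.0016)
  i=8: 2.4213·1.3197 − 2.4645·-0.4825 = +4.3846 (running +51.3862)
Area = |Σ|/2 = |51.3862|/2 = 25.6931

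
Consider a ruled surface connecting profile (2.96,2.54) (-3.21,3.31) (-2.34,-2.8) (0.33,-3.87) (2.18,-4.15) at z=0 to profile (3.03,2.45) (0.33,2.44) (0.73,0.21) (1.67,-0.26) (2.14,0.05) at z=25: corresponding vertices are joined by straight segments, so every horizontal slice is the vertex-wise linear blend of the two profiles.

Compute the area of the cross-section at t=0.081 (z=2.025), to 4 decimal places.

Cross-section at t=0.081: each vertex is (1-t)·p0[i] + t·p1[i].
  v1: (1-0.081)·(2.96,2.54) + 0.081·(3.03,2.45) = (2.9657,2.5327)
  v2: (1-0.081)·(-3.21,3.31) + 0.081·(0.33,2.44) = (-2.9233,3.2395)
  v3: (1-0.081)·(-2.34,-2.8) + 0.081·(0.73,0.21) = (-2.0913,-2.5562)
  v4: (1-0.081)·(0.33,-3.87) + 0.081·(1.67,-0.26) = (0.4385,-3.5776)
  v5: (1-0.081)·(2.18,-4.15) + 0.081·(2.14,0.05) = (2.1768,-3.8098)
Shoelace sum Σ(x_i·y_{i+1} − x_{i+1}·y_i):
  i=1: 2.9657·3.2395 − -2.9233·2.5327 = +17.0111 (running +17.0111)
  i=2: -2.9233·-2.5562 − -2.0913·3.2395 = +14.2473 (running +31.2585)
  i=3: -2.0913·-3.5776 − 0.4385·-2.5562 = +8.6029 (running +39.8614)
  i=4: 0.4385·-3.8098 − 2.1768·-3.5776 = +6.1168 (running +45.9782)
  i=5: 2.1768·2.5327 − 2.9657·-3.8098 = +16.8117 (running +62.7899)
Area = |Σ|/2 = |62.7899|/2 = 31.3950

Area at t=0.081: 31.3950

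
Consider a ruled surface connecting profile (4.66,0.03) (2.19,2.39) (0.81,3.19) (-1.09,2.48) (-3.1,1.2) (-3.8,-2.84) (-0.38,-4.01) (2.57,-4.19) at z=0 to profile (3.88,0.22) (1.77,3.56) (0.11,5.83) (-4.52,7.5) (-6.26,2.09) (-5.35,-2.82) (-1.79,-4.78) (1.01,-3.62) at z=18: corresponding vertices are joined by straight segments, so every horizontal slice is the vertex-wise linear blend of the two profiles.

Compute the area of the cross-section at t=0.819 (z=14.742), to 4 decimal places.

Area at t=0.819: 73.2816

Cross-section at t=0.819: each vertex is (1-t)·p0[i] + t·p1[i].
  v1: (1-0.819)·(4.66,0.03) + 0.819·(3.88,0.22) = (4.0212,0.1856)
  v2: (1-0.819)·(2.19,2.39) + 0.819·(1.77,3.56) = (1.8460,3.3482)
  v3: (1-0.819)·(0.81,3.19) + 0.819·(0.11,5.83) = (0.2367,5.3522)
  v4: (1-0.819)·(-1.09,2.48) + 0.819·(-4.52,7.5) = (-3.8992,6.5914)
  v5: (1-0.819)·(-3.1,1.2) + 0.819·(-6.26,2.09) = (-5.6880,1.9289)
  v6: (1-0.819)·(-3.8,-2.84) + 0.819·(-5.35,-2.82) = (-5.0694,-2.8236)
  v7: (1-0.819)·(-0.38,-4.01) + 0.819·(-1.79,-4.78) = (-1.5348,-4.6406)
  v8: (1-0.819)·(2.57,-4.19) + 0.819·(1.01,-3.62) = (1.2924,-3.7232)
Shoelace sum Σ(x_i·y_{i+1} − x_{i+1}·y_i):
  i=1: 4.0212·3.3482 − 1.8460·0.1856 = +13.1212 (running +13.1212)
  i=2: 1.8460·5.3522 − 0.2367·3.3482 = +9.0877 (running +22.2089)
  i=3: 0.2367·6.5914 − -3.8992·5.3522 = +22.4292 (running +44.6380)
  i=4: -3.8992·1.9289 − -5.6880·6.5914 = +29.9709 (running +74.6089)
  i=5: -5.6880·-2.8236 − -5.0694·1.9289 = +25.8394 (running +100.4483)
  i=6: -5.0694·-4.6406 − -1.5348·-2.8236 = +19.1918 (running +119.6401)
  i=7: -1.5348·-3.7232 − 1.2924·-4.6406 = +11.7116 (running +131.3517)
  i=8: 1.2924·0.1856 − 4.0212·-3.7232 = +15.2114 (running +146.5631)
Area = |Σ|/2 = |146.5631|/2 = 73.2816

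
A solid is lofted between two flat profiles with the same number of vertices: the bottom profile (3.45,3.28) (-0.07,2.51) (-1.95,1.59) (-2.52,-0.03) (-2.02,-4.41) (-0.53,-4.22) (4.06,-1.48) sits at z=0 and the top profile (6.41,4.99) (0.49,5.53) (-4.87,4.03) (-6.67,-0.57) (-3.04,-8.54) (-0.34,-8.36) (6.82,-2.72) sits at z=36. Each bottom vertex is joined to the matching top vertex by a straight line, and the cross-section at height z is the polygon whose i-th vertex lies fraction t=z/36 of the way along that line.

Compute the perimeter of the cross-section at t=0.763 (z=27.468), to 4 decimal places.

Perimeter at t=0.763: 39.6083

Cross-section at t=0.763: each vertex is (1-t)·p0[i] + t·p1[i].
  v1: (1-0.763)·(3.45,3.28) + 0.763·(6.41,4.99) = (5.7085,4.5847)
  v2: (1-0.763)·(-0.07,2.51) + 0.763·(0.49,5.53) = (0.3573,4.8143)
  v3: (1-0.763)·(-1.95,1.59) + 0.763·(-4.87,4.03) = (-4.1780,3.4517)
  v4: (1-0.763)·(-2.52,-0.03) + 0.763·(-6.67,-0.57) = (-5.6865,-0.4420)
  v5: (1-0.763)·(-2.02,-4.41) + 0.763·(-3.04,-8.54) = (-2.7983,-7.5612)
  v6: (1-0.763)·(-0.53,-4.22) + 0.763·(-0.34,-8.36) = (-0.3850,-7.3788)
  v7: (1-0.763)·(4.06,-1.48) + 0.763·(6.82,-2.72) = (6.1659,-2.4261)
Perimeter = Σ |v_{i+1} − v_i|:
  edge 1→2: √(-5.3512² + 0.2295²) = 5.3561 (running 5.3561)
  edge 2→3: √(-4.5352² + -1.3625²) = 4.7355 (running 10.0916)
  edge 3→4: √(-1.5085² + -3.8937²) = 4.1757 (running 14.2673)
  edge 4→5: √(2.8882² + -7.1192²) = 7.6827 (running 21.9501)
  edge 5→6: √(2.4132² + 0.1824²) = 2.4201 (running 24.3702)
  edge 6→7: √(6.5509² + 4.9527²) = 8.2124 (running 32.5826)
  edge 7→1: √(-0.4574² + 7.0109²) = 7.0258 (running 39.6083)
Perimeter = 39.6083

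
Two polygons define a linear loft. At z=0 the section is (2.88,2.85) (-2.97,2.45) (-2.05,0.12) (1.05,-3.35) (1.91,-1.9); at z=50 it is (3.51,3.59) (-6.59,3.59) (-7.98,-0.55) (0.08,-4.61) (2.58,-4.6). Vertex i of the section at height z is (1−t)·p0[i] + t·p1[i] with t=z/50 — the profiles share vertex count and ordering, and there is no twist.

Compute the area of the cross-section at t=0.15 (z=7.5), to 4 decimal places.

Cross-section at t=0.15: each vertex is (1-t)·p0[i] + t·p1[i].
  v1: (1-0.15)·(2.88,2.85) + 0.15·(3.51,3.59) = (2.9745,2.9610)
  v2: (1-0.15)·(-2.97,2.45) + 0.15·(-6.59,3.59) = (-3.5130,2.6210)
  v3: (1-0.15)·(-2.05,0.12) + 0.15·(-7.98,-0.55) = (-2.9395,0.0195)
  v4: (1-0.15)·(1.05,-3.35) + 0.15·(0.08,-4.61) = (0.9045,-3.5390)
  v5: (1-0.15)·(1.91,-1.9) + 0.15·(2.58,-4.6) = (2.0105,-2.3050)
Shoelace sum Σ(x_i·y_{i+1} − x_{i+1}·y_i):
  i=1: 2.9745·2.6210 − -3.5130·2.9610 = +18.1982 (running +18.1982)
  i=2: -3.5130·0.0195 − -2.9395·2.6210 = +7.6359 (running +25.8341)
  i=3: -2.9395·-3.5390 − 0.9045·0.0195 = +10.3853 (running +36.2193)
  i=4: 0.9045·-2.3050 − 2.0105·-3.5390 = +5.0303 (running +41.2496)
  i=5: 2.0105·2.9610 − 2.9745·-2.3050 = +12.8093 (running +54.0589)
Area = |Σ|/2 = |54.0589|/2 = 27.0295

Area at t=0.15: 27.0295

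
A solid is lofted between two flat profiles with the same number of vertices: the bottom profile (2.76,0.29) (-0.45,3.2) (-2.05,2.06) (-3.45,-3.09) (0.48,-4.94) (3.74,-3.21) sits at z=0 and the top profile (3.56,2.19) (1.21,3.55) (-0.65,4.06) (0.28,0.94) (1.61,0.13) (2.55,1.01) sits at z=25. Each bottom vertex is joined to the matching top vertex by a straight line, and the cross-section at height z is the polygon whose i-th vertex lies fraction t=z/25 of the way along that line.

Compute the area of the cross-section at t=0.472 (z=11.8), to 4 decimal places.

Cross-section at t=0.472: each vertex is (1-t)·p0[i] + t·p1[i].
  v1: (1-0.472)·(2.76,0.29) + 0.472·(3.56,2.19) = (3.1376,1.1868)
  v2: (1-0.472)·(-0.45,3.2) + 0.472·(1.21,3.55) = (0.3335,3.3652)
  v3: (1-0.472)·(-2.05,2.06) + 0.472·(-0.65,4.06) = (-1.3892,3.0040)
  v4: (1-0.472)·(-3.45,-3.09) + 0.472·(0.28,0.94) = (-1.6894,-1.1878)
  v5: (1-0.472)·(0.48,-4.94) + 0.472·(1.61,0.13) = (1.0134,-2.5470)
  v6: (1-0.472)·(3.74,-3.21) + 0.472·(2.55,1.01) = (3.1783,-1.2182)
Shoelace sum Σ(x_i·y_{i+1} − x_{i+1}·y_i):
  i=1: 3.1376·3.3652 − 0.3335·1.1868 = +10.1628 (running +10.1628)
  i=2: 0.3335·3.0040 − -1.3892·3.3652 = +5.6768 (running +15.8397)
  i=3: -1.3892·-1.1878 − -1.6894·3.0040 = +6.7252 (running +22.5649)
  i=4: -1.6894·-2.5470 − 1.0134·-1.1878 = +5.5066 (running +28.0715)
  i=5: 1.0134·-1.2182 − 3.1783·-2.5470 = +6.8606 (running +34.9321)
  i=6: 3.1783·1.1868 − 3.1376·-1.2182 = +7.5941 (running +42.5263)
Area = |Σ|/2 = |42.5263|/2 = 21.2631

Area at t=0.472: 21.2631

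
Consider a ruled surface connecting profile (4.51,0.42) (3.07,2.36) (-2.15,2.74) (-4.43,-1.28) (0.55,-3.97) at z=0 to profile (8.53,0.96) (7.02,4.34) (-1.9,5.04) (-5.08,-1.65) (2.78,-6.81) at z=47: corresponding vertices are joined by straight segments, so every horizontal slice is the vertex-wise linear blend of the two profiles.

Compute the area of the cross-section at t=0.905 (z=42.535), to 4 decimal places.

Cross-section at t=0.905: each vertex is (1-t)·p0[i] + t·p1[i].
  v1: (1-0.905)·(4.51,0.42) + 0.905·(8.53,0.96) = (8.1481,0.9087)
  v2: (1-0.905)·(3.07,2.36) + 0.905·(7.02,4.34) = (6.6447,4.1519)
  v3: (1-0.905)·(-2.15,2.74) + 0.905·(-1.9,5.04) = (-1.9238,4.8215)
  v4: (1-0.905)·(-4.43,-1.28) + 0.905·(-5.08,-1.65) = (-5.0183,-1.6148)
  v5: (1-0.905)·(0.55,-3.97) + 0.905·(2.78,-6.81) = (2.5681,-6.5402)
Shoelace sum Σ(x_i·y_{i+1} − x_{i+1}·y_i):
  i=1: 8.1481·4.1519 − 6.6447·0.9087 = +27.7920 (running +27.7920)
  i=2: 6.6447·4.8215 − -1.9238·4.1519 = +40.0249 (running +67.8169)
  i=3: -1.9238·-1.6148 − -5.0183·4.8215 = +27.3021 (running +95.1190)
  i=4: -5.0183·-6.5402 − 2.5681·-1.6148 = +36.9675 (running +132.0865)
  i=5: 2.5681·0.9087 − 8.1481·-6.5402 = +55.6239 (running +187.7104)
Area = |Σ|/2 = |187.7104|/2 = 93.8552

Area at t=0.905: 93.8552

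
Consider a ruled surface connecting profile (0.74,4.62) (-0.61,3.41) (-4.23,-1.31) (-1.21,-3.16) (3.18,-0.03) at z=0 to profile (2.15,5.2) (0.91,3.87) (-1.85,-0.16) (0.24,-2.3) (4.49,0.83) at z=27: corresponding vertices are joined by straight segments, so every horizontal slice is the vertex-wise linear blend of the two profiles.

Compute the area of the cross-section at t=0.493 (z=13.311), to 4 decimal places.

Area at t=0.493: 26.0100

Cross-section at t=0.493: each vertex is (1-t)·p0[i] + t·p1[i].
  v1: (1-0.493)·(0.74,4.62) + 0.493·(2.15,5.2) = (1.4351,4.9059)
  v2: (1-0.493)·(-0.61,3.41) + 0.493·(0.91,3.87) = (0.1394,3.6368)
  v3: (1-0.493)·(-4.23,-1.31) + 0.493·(-1.85,-0.16) = (-3.0567,-0.7430)
  v4: (1-0.493)·(-1.21,-3.16) + 0.493·(0.24,-2.3) = (-0.4951,-2.7360)
  v5: (1-0.493)·(3.18,-0.03) + 0.493·(4.49,0.83) = (3.8258,0.3940)
Shoelace sum Σ(x_i·y_{i+1} − x_{i+1}·y_i):
  i=1: 1.4351·3.6368 − 0.1394·4.9059 = +4.5356 (running +4.5356)
  i=2: 0.1394·-0.7430 − -3.0567·3.6368 = +11.0128 (running +15.5484)
  i=3: -3.0567·-2.7360 − -0.4951·-0.7430 = +7.9952 (running +23.5436)
  i=4: -0.4951·0.3940 − 3.8258·-2.7360 = +10.2725 (running +33.8160)
  i=5: 3.8258·4.9059 − 1.4351·0.3940 = +18.2039 (running +52.0199)
Area = |Σ|/2 = |52.0199|/2 = 26.0100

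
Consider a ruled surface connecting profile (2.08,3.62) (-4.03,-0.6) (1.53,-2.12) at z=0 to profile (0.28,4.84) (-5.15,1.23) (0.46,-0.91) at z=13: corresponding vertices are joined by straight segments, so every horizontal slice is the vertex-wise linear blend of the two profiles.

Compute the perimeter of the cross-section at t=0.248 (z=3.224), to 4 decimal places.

Perimeter at t=0.248: 18.7737

Cross-section at t=0.248: each vertex is (1-t)·p0[i] + t·p1[i].
  v1: (1-0.248)·(2.08,3.62) + 0.248·(0.28,4.84) = (1.6336,3.9226)
  v2: (1-0.248)·(-4.03,-0.6) + 0.248·(-5.15,1.23) = (-4.3078,-0.1462)
  v3: (1-0.248)·(1.53,-2.12) + 0.248·(0.46,-0.91) = (1.2646,-1.8199)
Perimeter = Σ |v_{i+1} − v_i|:
  edge 1→2: √(-5.9414² + -4.0687²) = 7.2010 (running 7.2010)
  edge 2→3: √(5.5724² + -1.6738²) = 5.8183 (running 13.0193)
  edge 3→1: √(0.3690² + 5.7425²) = 5.7543 (running 18.7737)
Perimeter = 18.7737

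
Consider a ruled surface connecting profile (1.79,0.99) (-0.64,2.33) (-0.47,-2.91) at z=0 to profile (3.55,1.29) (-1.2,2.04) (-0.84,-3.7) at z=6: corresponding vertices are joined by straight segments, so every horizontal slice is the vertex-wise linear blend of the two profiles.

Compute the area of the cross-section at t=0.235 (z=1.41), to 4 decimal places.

Area at t=0.235: 7.8409

Cross-section at t=0.235: each vertex is (1-t)·p0[i] + t·p1[i].
  v1: (1-0.235)·(1.79,0.99) + 0.235·(3.55,1.29) = (2.2036,1.0605)
  v2: (1-0.235)·(-0.64,2.33) + 0.235·(-1.2,2.04) = (-0.7716,2.2618)
  v3: (1-0.235)·(-0.47,-2.91) + 0.235·(-0.84,-3.7) = (-0.5569,-3.0957)
Shoelace sum Σ(x_i·y_{i+1} − x_{i+1}·y_i):
  i=1: 2.2036·2.2618 − -0.7716·1.0605 = +5.8025 (running +5.8025)
  i=2: -0.7716·-3.0957 − -0.5569·2.2618 = +3.6483 (running +9.4508)
  i=3: -0.5569·1.0605 − 2.2036·-3.0957 = +6.2309 (running +15.6818)
Area = |Σ|/2 = |15.6818|/2 = 7.8409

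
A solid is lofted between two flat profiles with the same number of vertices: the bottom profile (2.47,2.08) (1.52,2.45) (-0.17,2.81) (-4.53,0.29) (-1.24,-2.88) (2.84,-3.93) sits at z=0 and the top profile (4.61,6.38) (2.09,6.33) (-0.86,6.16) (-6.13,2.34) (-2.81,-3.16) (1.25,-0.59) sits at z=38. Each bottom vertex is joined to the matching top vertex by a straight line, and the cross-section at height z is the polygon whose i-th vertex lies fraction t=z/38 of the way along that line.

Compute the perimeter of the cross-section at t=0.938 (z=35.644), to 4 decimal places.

Cross-section at t=0.938: each vertex is (1-t)·p0[i] + t·p1[i].
  v1: (1-0.938)·(2.47,2.08) + 0.938·(4.61,6.38) = (4.4773,6.1134)
  v2: (1-0.938)·(1.52,2.45) + 0.938·(2.09,6.33) = (2.0547,6.0894)
  v3: (1-0.938)·(-0.17,2.81) + 0.938·(-0.86,6.16) = (-0.8172,5.9523)
  v4: (1-0.938)·(-4.53,0.29) + 0.938·(-6.13,2.34) = (-6.0308,2.2129)
  v5: (1-0.938)·(-1.24,-2.88) + 0.938·(-2.81,-3.16) = (-2.7127,-3.1426)
  v6: (1-0.938)·(2.84,-3.93) + 0.938·(1.25,-0.59) = (1.3486,-0.7971)
Perimeter = Σ |v_{i+1} − v_i|:
  edge 1→2: √(-2.4227² + -0.0240²) = 2.4228 (running 2.4228)
  edge 2→3: √(-2.8719² + -0.1371²) = 2.8752 (running 5.2979)
  edge 3→4: √(-5.2136² + -3.7394²) = 6.4160 (running 11.7139)
  edge 4→5: √(3.3181² + -5.3555²) = 6.3001 (running 18.0140)
  edge 5→6: √(4.0612² + 2.3456²) = 4.6899 (running 22.7040)
  edge 6→1: √(3.1287² + 6.9105²) = 7.5858 (running 30.2897)
Perimeter = 30.2897

Perimeter at t=0.938: 30.2897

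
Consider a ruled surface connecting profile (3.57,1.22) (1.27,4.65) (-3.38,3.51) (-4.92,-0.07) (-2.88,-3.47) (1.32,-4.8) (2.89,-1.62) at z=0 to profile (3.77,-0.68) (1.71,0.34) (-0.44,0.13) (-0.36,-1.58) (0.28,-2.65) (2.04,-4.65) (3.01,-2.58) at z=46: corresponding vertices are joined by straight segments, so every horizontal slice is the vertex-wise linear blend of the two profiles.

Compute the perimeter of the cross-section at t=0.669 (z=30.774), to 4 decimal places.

Perimeter at t=0.669: 18.5053

Cross-section at t=0.669: each vertex is (1-t)·p0[i] + t·p1[i].
  v1: (1-0.669)·(3.57,1.22) + 0.669·(3.77,-0.68) = (3.7038,-0.0511)
  v2: (1-0.669)·(1.27,4.65) + 0.669·(1.71,0.34) = (1.5644,1.7666)
  v3: (1-0.669)·(-3.38,3.51) + 0.669·(-0.44,0.13) = (-1.4131,1.2488)
  v4: (1-0.669)·(-4.92,-0.07) + 0.669·(-0.36,-1.58) = (-1.8694,-1.0802)
  v5: (1-0.669)·(-2.88,-3.47) + 0.669·(0.28,-2.65) = (-0.7660,-2.9214)
  v6: (1-0.669)·(1.32,-4.8) + 0.669·(2.04,-4.65) = (1.8017,-4.6997)
  v7: (1-0.669)·(2.89,-1.62) + 0.669·(3.01,-2.58) = (2.9703,-2.2622)
Perimeter = Σ |v_{i+1} − v_i|:
  edge 1→2: √(-2.1394² + 1.8177²) = 2.8074 (running 2.8074)
  edge 2→3: √(-2.9775² + -0.5178²) = 3.0222 (running 5.8296)
  edge 3→4: √(-0.4562² + -2.3290²) = 2.3732 (running 8.2028)
  edge 4→5: √(1.1034² + -1.8412²) = 2.1465 (running 10.3493)
  edge 5→6: √(2.5676² + -1.7782²) = 3.1233 (running 13.4726)
  edge 6→7: √(1.1686² + 2.4374²) = 2.7031 (running 16.1757)
  edge 7→1: √(0.7335² + 2.2111²) = 2.3296 (running 18.5053)
Perimeter = 18.5053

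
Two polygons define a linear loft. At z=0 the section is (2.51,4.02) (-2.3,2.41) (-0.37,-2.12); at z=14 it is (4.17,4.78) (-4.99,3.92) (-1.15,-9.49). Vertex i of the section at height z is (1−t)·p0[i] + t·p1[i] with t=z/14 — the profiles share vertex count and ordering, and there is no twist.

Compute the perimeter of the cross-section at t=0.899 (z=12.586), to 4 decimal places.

Perimeter at t=0.899: 36.1785

Cross-section at t=0.899: each vertex is (1-t)·p0[i] + t·p1[i].
  v1: (1-0.899)·(2.51,4.02) + 0.899·(4.17,4.78) = (4.0023,4.7032)
  v2: (1-0.899)·(-2.3,2.41) + 0.899·(-4.99,3.92) = (-4.7183,3.7675)
  v3: (1-0.899)·(-0.37,-2.12) + 0.899·(-1.15,-9.49) = (-1.0712,-8.7456)
Perimeter = Σ |v_{i+1} − v_i|:
  edge 1→2: √(-8.7206² + -0.9358²) = 8.7707 (running 8.7707)
  edge 2→3: √(3.6471² + -12.5131²) = 13.0338 (running 21.8045)
  edge 3→1: √(5.0736² + 13.4489²) = 14.3740 (running 36.1785)
Perimeter = 36.1785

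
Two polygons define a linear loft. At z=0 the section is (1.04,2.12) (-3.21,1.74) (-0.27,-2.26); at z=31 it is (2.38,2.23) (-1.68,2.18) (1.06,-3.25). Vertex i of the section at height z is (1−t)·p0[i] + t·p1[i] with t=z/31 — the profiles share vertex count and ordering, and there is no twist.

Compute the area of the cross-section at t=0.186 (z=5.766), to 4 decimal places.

Area at t=0.186: 9.4523

Cross-section at t=0.186: each vertex is (1-t)·p0[i] + t·p1[i].
  v1: (1-0.186)·(1.04,2.12) + 0.186·(2.38,2.23) = (1.2892,2.1405)
  v2: (1-0.186)·(-3.21,1.74) + 0.186·(-1.68,2.18) = (-2.9254,1.8218)
  v3: (1-0.186)·(-0.27,-2.26) + 0.186·(1.06,-3.25) = (-0.0226,-2.4441)
Shoelace sum Σ(x_i·y_{i+1} − x_{i+1}·y_i):
  i=1: 1.2892·1.8218 − -2.9254·2.1405 = +8.6105 (running +8.6105)
  i=2: -2.9254·-2.4441 − -0.0226·1.8218 = +7.1913 (running +15.8019)
  i=3: -0.0226·2.1405 − 1.2892·-2.4441 = +3.1027 (running +18.9045)
Area = |Σ|/2 = |18.9045|/2 = 9.4523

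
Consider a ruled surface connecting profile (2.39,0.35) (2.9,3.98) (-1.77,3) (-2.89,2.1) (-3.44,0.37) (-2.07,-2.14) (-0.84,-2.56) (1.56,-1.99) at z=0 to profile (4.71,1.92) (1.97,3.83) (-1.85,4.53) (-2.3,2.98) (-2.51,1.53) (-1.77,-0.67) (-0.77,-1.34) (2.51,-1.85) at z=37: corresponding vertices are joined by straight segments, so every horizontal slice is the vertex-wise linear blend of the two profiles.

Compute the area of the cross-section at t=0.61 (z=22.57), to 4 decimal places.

Area at t=0.61: 30.7433

Cross-section at t=0.61: each vertex is (1-t)·p0[i] + t·p1[i].
  v1: (1-0.61)·(2.39,0.35) + 0.61·(4.71,1.92) = (3.8052,1.3077)
  v2: (1-0.61)·(2.9,3.98) + 0.61·(1.97,3.83) = (2.3327,3.8885)
  v3: (1-0.61)·(-1.77,3) + 0.61·(-1.85,4.53) = (-1.8188,3.9333)
  v4: (1-0.61)·(-2.89,2.1) + 0.61·(-2.3,2.98) = (-2.5301,2.6368)
  v5: (1-0.61)·(-3.44,0.37) + 0.61·(-2.51,1.53) = (-2.8727,1.0776)
  v6: (1-0.61)·(-2.07,-2.14) + 0.61·(-1.77,-0.67) = (-1.8870,-1.2433)
  v7: (1-0.61)·(-0.84,-2.56) + 0.61·(-0.77,-1.34) = (-0.7973,-1.8158)
  v8: (1-0.61)·(1.56,-1.99) + 0.61·(2.51,-1.85) = (2.1395,-1.9046)
Shoelace sum Σ(x_i·y_{i+1} − x_{i+1}·y_i):
  i=1: 3.8052·3.8885 − 2.3327·1.3077 = +11.7460 (running +11.7460)
  i=2: 2.3327·3.9333 − -1.8188·3.8885 = +16.2476 (running +27.9937)
  i=3: -1.8188·2.6368 − -2.5301·3.9333 = +5.1558 (running +33.1495)
  i=4: -2.5301·1.0776 − -2.8727·2.6368 = +4.8483 (running +37.9978)
  i=5: -2.8727·-1.2433 − -1.8870·1.0776 = +5.6051 (running +43.6029)
  i=6: -1.8870·-1.8158 − -0.7973·-1.2433 = +2.4351 (running +46.0380)
  i=7: -0.7973·-1.9046 − 2.1395·-1.8158 = +5.4034 (running +51.4414)
  i=8: 2.1395·1.3077 − 3.8052·-1.9046 = +10.0452 (running +61.4866)
Area = |Σ|/2 = |61.4866|/2 = 30.7433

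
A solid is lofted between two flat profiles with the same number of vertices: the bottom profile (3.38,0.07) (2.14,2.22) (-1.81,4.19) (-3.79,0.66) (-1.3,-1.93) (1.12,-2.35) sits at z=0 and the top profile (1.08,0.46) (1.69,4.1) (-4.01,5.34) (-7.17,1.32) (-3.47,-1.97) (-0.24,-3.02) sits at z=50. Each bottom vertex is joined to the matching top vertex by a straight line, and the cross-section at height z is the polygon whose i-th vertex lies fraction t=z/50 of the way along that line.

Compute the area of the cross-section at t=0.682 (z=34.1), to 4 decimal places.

Area at t=0.682: 40.7146

Cross-section at t=0.682: each vertex is (1-t)·p0[i] + t·p1[i].
  v1: (1-0.682)·(3.38,0.07) + 0.682·(1.08,0.46) = (1.8114,0.3360)
  v2: (1-0.682)·(2.14,2.22) + 0.682·(1.69,4.1) = (1.8331,3.5022)
  v3: (1-0.682)·(-1.81,4.19) + 0.682·(-4.01,5.34) = (-3.3104,4.9743)
  v4: (1-0.682)·(-3.79,0.66) + 0.682·(-7.17,1.32) = (-6.0952,1.1101)
  v5: (1-0.682)·(-1.3,-1.93) + 0.682·(-3.47,-1.97) = (-2.7799,-1.9573)
  v6: (1-0.682)·(1.12,-2.35) + 0.682·(-0.24,-3.02) = (0.1925,-2.8069)
Shoelace sum Σ(x_i·y_{i+1} − x_{i+1}·y_i):
  i=1: 1.8114·3.5022 − 1.8331·0.3360 = +5.7279 (running +5.7279)
  i=2: 1.8331·4.9743 − -3.3104·3.5022 = +20.7119 (running +26.4399)
  i=3: -3.3104·1.1101 − -6.0952·4.9743 = +26.6442 (running +53.0841)
  i=4: -6.0952·-1.9573 − -2.7799·1.1101 = +15.0160 (running +68.1001)
  i=5: -2.7799·-2.8069 − 0.1925·-1.9573 = +8.1799 (running +76.2799)
  i=6: 0.1925·0.3360 − 1.8114·-2.8069 = +5.1492 (running +81.4291)
Area = |Σ|/2 = |81.4291|/2 = 40.7146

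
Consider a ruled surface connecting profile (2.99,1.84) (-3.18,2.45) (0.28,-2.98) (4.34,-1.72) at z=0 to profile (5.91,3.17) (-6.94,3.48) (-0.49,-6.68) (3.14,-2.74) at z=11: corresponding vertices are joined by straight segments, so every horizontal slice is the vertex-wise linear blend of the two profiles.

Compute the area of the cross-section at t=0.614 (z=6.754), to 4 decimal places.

Area at t=0.614: 49.4567

Cross-section at t=0.614: each vertex is (1-t)·p0[i] + t·p1[i].
  v1: (1-0.614)·(2.99,1.84) + 0.614·(5.91,3.17) = (4.7829,2.6566)
  v2: (1-0.614)·(-3.18,2.45) + 0.614·(-6.94,3.48) = (-5.4886,3.0824)
  v3: (1-0.614)·(0.28,-2.98) + 0.614·(-0.49,-6.68) = (-0.1928,-5.2518)
  v4: (1-0.614)·(4.34,-1.72) + 0.614·(3.14,-2.74) = (3.6032,-2.3463)
Shoelace sum Σ(x_i·y_{i+1} − x_{i+1}·y_i):
  i=1: 4.7829·3.0824 − -5.4886·2.6566 = +29.3241 (running +29.3241)
  i=2: -5.4886·-5.2518 − -0.1928·3.0824 = +29.4195 (running +58.7435)
  i=3: -0.1928·-2.3463 − 3.6032·-5.2518 = +19.3756 (running +78.1191)
  i=4: 3.6032·2.6566 − 4.7829·-2.3463 = +20.7943 (running +98.9135)
Area = |Σ|/2 = |98.9135|/2 = 49.4567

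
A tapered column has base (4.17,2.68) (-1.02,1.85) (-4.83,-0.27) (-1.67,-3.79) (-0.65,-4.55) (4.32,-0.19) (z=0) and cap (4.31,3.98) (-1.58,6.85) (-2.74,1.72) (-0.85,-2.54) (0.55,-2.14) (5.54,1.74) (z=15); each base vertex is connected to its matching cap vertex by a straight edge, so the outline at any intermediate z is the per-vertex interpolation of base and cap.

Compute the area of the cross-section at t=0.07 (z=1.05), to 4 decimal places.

Area at t=0.07: 38.2214

Cross-section at t=0.07: each vertex is (1-t)·p0[i] + t·p1[i].
  v1: (1-0.07)·(4.17,2.68) + 0.07·(4.31,3.98) = (4.1798,2.7710)
  v2: (1-0.07)·(-1.02,1.85) + 0.07·(-1.58,6.85) = (-1.0592,2.2000)
  v3: (1-0.07)·(-4.83,-0.27) + 0.07·(-2.74,1.72) = (-4.6837,-0.1307)
  v4: (1-0.07)·(-1.67,-3.79) + 0.07·(-0.85,-2.54) = (-1.6126,-3.7025)
  v5: (1-0.07)·(-0.65,-4.55) + 0.07·(0.55,-2.14) = (-0.5660,-4.3813)
  v6: (1-0.07)·(4.32,-0.19) + 0.07·(5.54,1.74) = (4.4054,-0.0549)
Shoelace sum Σ(x_i·y_{i+1} − x_{i+1}·y_i):
  i=1: 4.1798·2.2000 − -1.0592·2.7710 = +12.1306 (running +12.1306)
  i=2: -1.0592·-0.1307 − -4.6837·2.2000 = +10.4426 (running +22.5732)
  i=3: -4.6837·-3.7025 − -1.6126·-0.1307 = +17.1306 (running +39.7038)
  i=4: -1.6126·-4.3813 − -0.5660·-3.7025 = +4.9697 (running +44.6735)
  i=5: -0.5660·-0.0549 − 4.4054·-4.3813 = +19.3325 (running +64.0059)
  i=6: 4.4054·2.7710 − 4.1798·-0.0549 = +12.4368 (running +76.4428)
Area = |Σ|/2 = |76.4428|/2 = 38.2214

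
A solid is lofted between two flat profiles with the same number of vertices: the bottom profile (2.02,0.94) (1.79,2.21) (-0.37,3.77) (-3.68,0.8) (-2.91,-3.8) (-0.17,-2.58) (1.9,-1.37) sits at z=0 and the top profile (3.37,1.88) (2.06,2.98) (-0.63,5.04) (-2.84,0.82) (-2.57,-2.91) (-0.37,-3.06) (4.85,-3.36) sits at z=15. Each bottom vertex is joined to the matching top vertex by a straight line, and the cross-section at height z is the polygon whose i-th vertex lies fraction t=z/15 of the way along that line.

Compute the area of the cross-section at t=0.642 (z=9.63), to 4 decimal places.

Cross-section at t=0.642: each vertex is (1-t)·p0[i] + t·p1[i].
  v1: (1-0.642)·(2.02,0.94) + 0.642·(3.37,1.88) = (2.8867,1.5435)
  v2: (1-0.642)·(1.79,2.21) + 0.642·(2.06,2.98) = (1.9633,2.7043)
  v3: (1-0.642)·(-0.37,3.77) + 0.642·(-0.63,5.04) = (-0.5369,4.5853)
  v4: (1-0.642)·(-3.68,0.8) + 0.642·(-2.84,0.82) = (-3.1407,0.8128)
  v5: (1-0.642)·(-2.91,-3.8) + 0.642·(-2.57,-2.91) = (-2.6917,-3.2286)
  v6: (1-0.642)·(-0.17,-2.58) + 0.642·(-0.37,-3.06) = (-0.2984,-2.8882)
  v7: (1-0.642)·(1.9,-1.37) + 0.642·(4.85,-3.36) = (3.7939,-2.6476)
Shoelace sum Σ(x_i·y_{i+1} − x_{i+1}·y_i):
  i=1: 2.8867·2.7043 − 1.9633·1.5435 = +4.7762 (running +4.7762)
  i=2: 1.9633·4.5853 − -0.5369·2.7043 = +10.4546 (running +15.2308)
  i=3: -0.5369·0.8128 − -3.1407·4.5853 = +13.9648 (running +29.1957)
  i=4: -3.1407·-3.2286 − -2.6917·0.8128 = +12.3281 (running +41.5238)
  i=5: -2.6917·-2.8882 − -0.2984·-3.2286 = +6.8107 (running +48.3345)
  i=6: -0.2984·-2.6476 − 3.7939·-2.8882 = +11.7474 (running +60.0819)
  i=7: 3.7939·1.5435 − 2.8867·-2.6476 = +13.4986 (running +73.5805)
Area = |Σ|/2 = |73.5805|/2 = 36.7903

Area at t=0.642: 36.7903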